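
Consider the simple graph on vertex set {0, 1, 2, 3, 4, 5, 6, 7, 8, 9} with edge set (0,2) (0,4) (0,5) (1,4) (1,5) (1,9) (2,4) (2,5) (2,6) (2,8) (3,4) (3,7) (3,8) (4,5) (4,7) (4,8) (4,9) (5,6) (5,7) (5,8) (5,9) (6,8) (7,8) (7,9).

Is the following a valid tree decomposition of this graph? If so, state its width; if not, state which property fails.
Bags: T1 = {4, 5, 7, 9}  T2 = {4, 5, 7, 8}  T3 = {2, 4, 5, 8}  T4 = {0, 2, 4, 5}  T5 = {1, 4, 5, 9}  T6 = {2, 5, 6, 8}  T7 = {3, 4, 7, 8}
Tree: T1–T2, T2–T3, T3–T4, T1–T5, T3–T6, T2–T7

Vertex coverage: the bags together contain {0, 1, 2, 3, 4, 5, 6, 7, 8, 9}, the full vertex set. Edge coverage: each edge of G has both endpoints in at least one bag. Running intersection: for every vertex, the bags containing it form a connected subtree. All three properties hold, so this is a valid tree decomposition of width max|bag| − 1 = 3, and hence tw(G) ≤ 3.

Yes; width 3.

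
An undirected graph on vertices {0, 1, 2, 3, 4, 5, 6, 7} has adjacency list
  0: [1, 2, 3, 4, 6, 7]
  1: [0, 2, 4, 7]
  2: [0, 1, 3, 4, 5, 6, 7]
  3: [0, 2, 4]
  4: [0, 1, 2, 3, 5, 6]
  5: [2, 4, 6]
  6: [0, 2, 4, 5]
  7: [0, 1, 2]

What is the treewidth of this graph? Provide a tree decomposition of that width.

Treewidth 3.
Bags: B1 = {0, 1, 2, 7}  B2 = {0, 1, 2, 4}  B3 = {0, 2, 4, 6}  B4 = {2, 4, 5, 6}  B5 = {0, 2, 3, 4}
Tree: B1–B2, B2–B3, B3–B4, B2–B5

Every bag has size at most 4, so the width is 4 − 1 = 3 and tw(G) ≤ 3. For the lower bound, the 4 vertices {0, 1, 2, 4} are pairwise adjacent, and any tree decomposition puts a clique entirely inside one bag — forcing width ≥ 3. Therefore the treewidth is 3.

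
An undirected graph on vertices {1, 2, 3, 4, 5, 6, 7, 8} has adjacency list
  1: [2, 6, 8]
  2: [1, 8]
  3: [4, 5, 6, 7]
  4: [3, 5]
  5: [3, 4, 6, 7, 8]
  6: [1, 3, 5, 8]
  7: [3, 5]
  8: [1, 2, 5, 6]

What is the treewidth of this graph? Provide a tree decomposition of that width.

Treewidth 2.
One optimal decomposition is:
Bags: B1 = {3, 5, 6}  B2 = {5, 6, 8}  B3 = {1, 6, 8}  B4 = {3, 5, 7}  B5 = {3, 4, 5}  B6 = {1, 2, 8}
Tree: B1–B2, B2–B3, B1–B4, B1–B5, B3–B6

Each bag holds 3 vertices, so the decomposition has width 2, which upper-bounds the treewidth. For the lower bound, the 3 vertices {1, 2, 8} are pairwise adjacent, and any tree decomposition puts a clique entirely inside one bag — forcing width ≥ 2. Hence tw(G) = 2 exactly.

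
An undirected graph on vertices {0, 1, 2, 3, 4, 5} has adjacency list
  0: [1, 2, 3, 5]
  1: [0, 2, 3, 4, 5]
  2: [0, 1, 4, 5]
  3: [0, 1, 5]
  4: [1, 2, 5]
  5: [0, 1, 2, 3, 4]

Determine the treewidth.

A width-3 tree decomposition is:
Bags: B1 = {0, 1, 3, 5}  B2 = {0, 1, 2, 5}  B3 = {1, 2, 4, 5}
Tree: B1–B2, B2–B3
Every bag has size at most 4, so the width is 4 − 1 = 3 and tw(G) ≤ 3. For the lower bound, the 4 vertices {0, 1, 2, 5} are pairwise adjacent, and any tree decomposition puts a clique entirely inside one bag — forcing width ≥ 3. Therefore the treewidth is 3.

3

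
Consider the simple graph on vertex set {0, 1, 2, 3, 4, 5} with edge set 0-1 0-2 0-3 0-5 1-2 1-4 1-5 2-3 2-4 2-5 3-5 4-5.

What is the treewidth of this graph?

3

A width-3 tree decomposition is:
Bags: B1 = {0, 2, 3, 5}  B2 = {0, 1, 2, 5}  B3 = {1, 2, 4, 5}
Tree: B1–B2, B2–B3
Every bag has size at most 4, so the width is 4 − 1 = 3 and tw(G) ≤ 3. For the lower bound, the 4 vertices {0, 1, 2, 5} are pairwise adjacent, and any tree decomposition puts a clique entirely inside one bag — forcing width ≥ 3. Combining the bounds, tw(G) = 3.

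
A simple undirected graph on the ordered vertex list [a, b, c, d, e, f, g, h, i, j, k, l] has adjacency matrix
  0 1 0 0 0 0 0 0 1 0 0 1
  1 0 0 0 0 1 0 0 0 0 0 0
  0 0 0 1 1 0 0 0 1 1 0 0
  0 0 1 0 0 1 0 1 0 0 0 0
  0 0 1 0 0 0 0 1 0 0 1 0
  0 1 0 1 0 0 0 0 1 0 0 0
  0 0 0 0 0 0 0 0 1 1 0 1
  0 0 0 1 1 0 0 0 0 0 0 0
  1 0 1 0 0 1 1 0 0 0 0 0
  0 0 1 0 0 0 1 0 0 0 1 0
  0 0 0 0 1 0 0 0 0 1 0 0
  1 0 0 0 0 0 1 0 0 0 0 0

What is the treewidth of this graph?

A width-3 tree decomposition is:
Bags: B1 = {a, b, f, l}  B2 = {a, f, i, l}  B3 = {f, g, i, l}  B4 = {d, f, g, i}  B5 = {c, d, g, i}  B6 = {c, d, g, j}  B7 = {c, d, h, j}  B8 = {c, e, h, j}  B9 = {e, h, j, k}
Tree: B1–B2, B2–B3, B3–B4, B4–B5, B5–B6, B6–B7, B7–B8, B8–B9
The largest bag has 4 vertices, giving width 3; this decomposition certifies tw(G) ≤ 3. For the lower bound: the 4 vertex sets {a,b,l}, {f}, {i}, {c,d,g,j} are disjoint, each induces a connected subgraph, and every pair is joined by at least one edge of G. Contracting each set to a single vertex therefore yields K_{4} as a minor, and since treewidth is minor-monotone, tw(G) ≥ tw(K_{4}) = 3. Combining the bounds, tw(G) = 3.

3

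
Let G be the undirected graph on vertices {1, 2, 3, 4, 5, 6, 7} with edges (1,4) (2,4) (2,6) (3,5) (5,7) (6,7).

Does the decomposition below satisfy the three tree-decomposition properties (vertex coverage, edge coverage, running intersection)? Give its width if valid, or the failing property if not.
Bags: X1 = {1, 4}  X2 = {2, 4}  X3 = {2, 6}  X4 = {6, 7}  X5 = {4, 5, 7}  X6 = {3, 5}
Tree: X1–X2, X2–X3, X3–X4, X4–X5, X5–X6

No — bags containing vertex 4 are not connected in the tree.

A tree decomposition must satisfy three properties: every vertex lies in some bag; for every edge, both endpoints lie together in some bag; and for every vertex, the bags containing it form a connected subtree. Here bags containing vertex 4 are not connected in the tree, so the decomposition is invalid.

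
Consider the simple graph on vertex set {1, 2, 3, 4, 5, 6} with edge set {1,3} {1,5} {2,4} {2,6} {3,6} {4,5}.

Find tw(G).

A width-2 tree decomposition is:
Bags: B1 = {1, 4, 5}  B2 = {1, 3, 4}  B3 = {3, 4, 6}  B4 = {2, 4, 6}
Tree: B1–B2, B2–B3, B3–B4
Every bag has size at most 3, so the width is 3 − 1 = 2 and tw(G) ≤ 2. Since 4–5–1–3–6–2–4 is a cycle in G, G is not acyclic. Forests are exactly the graphs of treewidth ≤ 1, so tw(G) ≥ 2. Hence tw(G) = 2 exactly.

2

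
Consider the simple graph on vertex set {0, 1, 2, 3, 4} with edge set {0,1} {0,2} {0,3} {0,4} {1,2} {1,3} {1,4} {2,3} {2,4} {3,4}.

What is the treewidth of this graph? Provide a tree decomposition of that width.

A single bag containing all 5 vertices is trivially a valid decomposition of width 4. Conversely, {0, 1, 2, 3, 4} is a clique of size 5, and the vertices of any clique must share a bag in every tree decomposition; so some bag has ≥ 5 vertices and tw(G) ≥ 4. Hence tw(G) = 4 exactly.

Treewidth 4.
One such decomposition:
Bags: B1 = {0, 1, 2, 3, 4}
Tree: (single bag)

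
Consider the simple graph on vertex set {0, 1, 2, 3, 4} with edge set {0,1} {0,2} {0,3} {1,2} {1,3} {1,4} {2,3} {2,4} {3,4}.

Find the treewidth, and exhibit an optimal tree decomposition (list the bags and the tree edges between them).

Each bag holds 4 vertices, so the decomposition has width 3, which upper-bounds the treewidth. Conversely, {0, 1, 2, 3} is a clique of size 4, and the vertices of any clique must share a bag in every tree decomposition; so some bag has ≥ 4 vertices and tw(G) ≥ 3. Combining the bounds, tw(G) = 3.

Treewidth 3.
Bags: B1 = {1, 2, 3, 4}  B2 = {0, 1, 2, 3}
Tree: B1–B2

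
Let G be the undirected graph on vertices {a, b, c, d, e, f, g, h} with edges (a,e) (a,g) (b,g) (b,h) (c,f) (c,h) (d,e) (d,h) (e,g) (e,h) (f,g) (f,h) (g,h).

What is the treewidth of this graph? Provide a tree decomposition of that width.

Each bag holds 3 vertices, so the decomposition has width 2, which upper-bounds the treewidth. For the lower bound, the 3 vertices {d, e, h} are pairwise adjacent, and any tree decomposition puts a clique entirely inside one bag — forcing width ≥ 2. Combining the bounds, tw(G) = 2.

Treewidth 2.
One such decomposition:
Bags: B1 = {b, g, h}  B2 = {e, g, h}  B3 = {d, e, h}  B4 = {f, g, h}  B5 = {c, f, h}  B6 = {a, e, g}
Tree: B1–B2, B2–B3, B2–B4, B4–B5, B2–B6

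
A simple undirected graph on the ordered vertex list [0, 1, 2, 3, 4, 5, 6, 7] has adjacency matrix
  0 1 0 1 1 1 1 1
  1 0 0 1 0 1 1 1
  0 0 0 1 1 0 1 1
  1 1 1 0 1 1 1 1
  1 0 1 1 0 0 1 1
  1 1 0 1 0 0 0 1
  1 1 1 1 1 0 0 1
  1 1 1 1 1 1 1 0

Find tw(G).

4

A width-4 tree decomposition is:
Bags: B1 = {0, 3, 4, 6, 7}  B2 = {0, 1, 3, 6, 7}  B3 = {0, 1, 3, 5, 7}  B4 = {2, 3, 4, 6, 7}
Tree: B1–B2, B2–B3, B1–B4
Each bag holds 5 vertices, so the decomposition has width 4, which upper-bounds the treewidth. For the lower bound, the 5 vertices {0, 1, 3, 5, 7} are pairwise adjacent, and any tree decomposition puts a clique entirely inside one bag — forcing width ≥ 4. Combining the bounds, tw(G) = 4.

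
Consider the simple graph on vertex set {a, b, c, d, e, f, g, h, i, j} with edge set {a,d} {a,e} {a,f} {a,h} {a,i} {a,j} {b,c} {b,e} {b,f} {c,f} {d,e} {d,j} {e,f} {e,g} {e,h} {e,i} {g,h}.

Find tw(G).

2

A width-2 tree decomposition is:
Bags: B1 = {a, d, e}  B2 = {a, e, i}  B3 = {a, e, f}  B4 = {b, e, f}  B5 = {a, e, h}  B6 = {a, d, j}  B7 = {b, c, f}  B8 = {e, g, h}
Tree: B1–B2, B1–B3, B3–B4, B3–B5, B1–B6, B4–B7, B5–B8
Every bag has size at most 3, so the width is 3 − 1 = 2 and tw(G) ≤ 2. Conversely, {a, d, j} is a clique of size 3, and the vertices of any clique must share a bag in every tree decomposition; so some bag has ≥ 3 vertices and tw(G) ≥ 2. Therefore the treewidth is 2.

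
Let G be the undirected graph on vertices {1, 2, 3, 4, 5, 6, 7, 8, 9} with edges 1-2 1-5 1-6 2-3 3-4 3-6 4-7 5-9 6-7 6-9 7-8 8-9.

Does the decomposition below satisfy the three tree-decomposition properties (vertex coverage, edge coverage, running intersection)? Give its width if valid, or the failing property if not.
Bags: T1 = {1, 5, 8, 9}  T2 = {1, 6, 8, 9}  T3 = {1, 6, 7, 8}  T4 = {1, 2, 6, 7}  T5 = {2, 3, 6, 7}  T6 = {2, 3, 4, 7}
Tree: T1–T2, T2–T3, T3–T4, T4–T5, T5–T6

Every vertex of G appears in some bag (union = {1, 2, 3, 4, 5, 6, 7, 8, 9}); every edge is covered by a bag; and for each vertex v the set of bags containing v is connected in the bag tree. The decomposition is therefore valid. The largest bag has 4 vertices, so the width is 3.

Yes; width 3.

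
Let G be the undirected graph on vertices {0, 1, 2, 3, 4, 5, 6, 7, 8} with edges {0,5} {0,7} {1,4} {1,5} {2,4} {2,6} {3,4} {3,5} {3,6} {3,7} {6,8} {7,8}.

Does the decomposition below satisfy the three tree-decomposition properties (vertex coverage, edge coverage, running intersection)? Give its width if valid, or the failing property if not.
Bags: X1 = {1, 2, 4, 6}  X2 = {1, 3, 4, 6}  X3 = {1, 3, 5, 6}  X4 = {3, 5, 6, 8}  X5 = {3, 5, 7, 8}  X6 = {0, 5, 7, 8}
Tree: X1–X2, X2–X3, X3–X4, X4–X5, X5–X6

Yes; width 3.

Checking the three conditions: (i) the bags cover all of {0, 1, 2, 3, 4, 5, 6, 7, 8}; (ii) for each edge, some bag contains both endpoints; (iii) the bags containing any fixed vertex form a subtree. All hold, so the decomposition is valid with width 4 − 1 = 3.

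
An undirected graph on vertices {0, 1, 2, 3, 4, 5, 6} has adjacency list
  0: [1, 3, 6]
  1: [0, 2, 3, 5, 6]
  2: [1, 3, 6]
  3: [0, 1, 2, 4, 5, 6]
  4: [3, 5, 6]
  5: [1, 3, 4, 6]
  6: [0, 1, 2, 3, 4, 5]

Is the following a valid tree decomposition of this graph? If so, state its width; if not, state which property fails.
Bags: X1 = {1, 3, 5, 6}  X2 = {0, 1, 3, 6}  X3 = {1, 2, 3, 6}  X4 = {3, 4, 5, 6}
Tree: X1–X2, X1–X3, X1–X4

Every vertex of G appears in some bag (union = {0, 1, 2, 3, 4, 5, 6}); every edge is covered by a bag; and for each vertex v the set of bags containing v is connected in the bag tree. The decomposition is therefore valid. The largest bag has 4 vertices, so the width is 3.

Yes; width 3.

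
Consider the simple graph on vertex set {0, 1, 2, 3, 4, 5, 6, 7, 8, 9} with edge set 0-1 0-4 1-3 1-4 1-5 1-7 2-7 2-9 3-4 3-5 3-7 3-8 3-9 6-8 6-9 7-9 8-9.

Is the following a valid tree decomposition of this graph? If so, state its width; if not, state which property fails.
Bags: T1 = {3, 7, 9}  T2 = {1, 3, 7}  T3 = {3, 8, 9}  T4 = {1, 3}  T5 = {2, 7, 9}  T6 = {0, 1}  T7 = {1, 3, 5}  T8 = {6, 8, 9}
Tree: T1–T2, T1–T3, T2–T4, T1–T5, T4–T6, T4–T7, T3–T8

A tree decomposition must satisfy three properties: every vertex lies in some bag; for every edge, both endpoints lie together in some bag; and for every vertex, the bags containing it form a connected subtree. Here vertex 4 appears in no bag, so the decomposition is invalid.

No — vertex 4 appears in no bag.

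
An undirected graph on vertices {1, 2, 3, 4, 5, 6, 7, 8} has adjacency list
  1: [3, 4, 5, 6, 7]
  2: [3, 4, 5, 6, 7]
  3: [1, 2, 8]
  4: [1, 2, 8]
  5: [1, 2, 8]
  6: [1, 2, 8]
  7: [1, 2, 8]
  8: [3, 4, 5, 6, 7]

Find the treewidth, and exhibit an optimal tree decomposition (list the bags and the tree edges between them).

Treewidth 3.
One optimal decomposition is:
Bags: B1 = {1, 2, 3, 8}  B2 = {1, 2, 4, 8}  B3 = {1, 2, 5, 8}  B4 = {1, 2, 6, 8}  B5 = {1, 2, 7, 8}
Tree: B1–B2, B2–B3, B3–B4, B4–B5

Each bag holds 4 vertices, so the decomposition has width 3, which upper-bounds the treewidth. For the lower bound: the 4 vertex sets {1,3}, {4,8}, {2}, {5} are disjoint, each induces a connected subgraph, and every pair is joined by at least one edge of G. Contracting each set to a single vertex therefore yields K_{4} as a minor, and since treewidth is minor-monotone, tw(G) ≥ tw(K_{4}) = 3. Combining the bounds, tw(G) = 3.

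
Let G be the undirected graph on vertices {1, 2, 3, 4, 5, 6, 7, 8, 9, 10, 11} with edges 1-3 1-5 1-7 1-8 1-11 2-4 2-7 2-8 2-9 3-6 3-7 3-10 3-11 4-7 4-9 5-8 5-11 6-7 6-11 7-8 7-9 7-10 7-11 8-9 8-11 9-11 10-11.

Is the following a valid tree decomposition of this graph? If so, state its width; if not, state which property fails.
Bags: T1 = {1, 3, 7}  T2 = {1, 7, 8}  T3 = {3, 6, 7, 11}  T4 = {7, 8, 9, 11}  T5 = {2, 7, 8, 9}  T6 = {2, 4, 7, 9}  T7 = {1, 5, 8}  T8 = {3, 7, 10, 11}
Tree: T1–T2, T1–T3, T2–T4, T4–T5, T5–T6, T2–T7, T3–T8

A tree decomposition must satisfy three properties: every vertex lies in some bag; for every edge, both endpoints lie together in some bag; and for every vertex, the bags containing it form a connected subtree. Here edge (11,1) lies in no bag, so the decomposition is invalid.

No — edge (11,1) lies in no bag.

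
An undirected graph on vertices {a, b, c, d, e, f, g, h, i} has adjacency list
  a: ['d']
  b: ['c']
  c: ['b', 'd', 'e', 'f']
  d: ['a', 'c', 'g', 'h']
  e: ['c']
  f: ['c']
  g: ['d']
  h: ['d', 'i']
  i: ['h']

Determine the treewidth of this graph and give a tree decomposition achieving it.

Treewidth 1.
One such decomposition:
Bags: B1 = {a, d}  B2 = {c, d}  B3 = {d, g}  B4 = {d, h}  B5 = {c, e}  B6 = {b, c}  B7 = {c, f}  B8 = {h, i}
Tree: B1–B2, B1–B3, B3–B4, B2–B5, B5–B6, B2–B7, B4–B8

The largest bag has 2 vertices, giving width 1; this decomposition certifies tw(G) ≤ 1. Since G has at least one edge (e.g. d–a), it is not an edgeless graph, so tw(G) ≥ 1. The upper and lower bounds meet at 1, so that is the treewidth.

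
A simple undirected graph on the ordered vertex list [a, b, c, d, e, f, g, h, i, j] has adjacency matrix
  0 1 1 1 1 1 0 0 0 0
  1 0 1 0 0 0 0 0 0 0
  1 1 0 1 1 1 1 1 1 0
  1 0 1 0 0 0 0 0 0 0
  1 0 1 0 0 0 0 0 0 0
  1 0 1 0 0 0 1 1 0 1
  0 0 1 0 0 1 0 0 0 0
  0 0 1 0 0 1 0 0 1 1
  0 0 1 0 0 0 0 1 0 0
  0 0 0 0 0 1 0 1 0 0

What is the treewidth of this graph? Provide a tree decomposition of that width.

Treewidth 2.
Bags: B1 = {a, c, d}  B2 = {a, c, f}  B3 = {c, f, h}  B4 = {c, h, i}  B5 = {a, b, c}  B6 = {f, h, j}  B7 = {c, f, g}  B8 = {a, c, e}
Tree: B1–B2, B2–B3, B3–B4, B1–B5, B3–B6, B3–B7, B1–B8

Each bag holds 3 vertices, so the decomposition has width 2, which upper-bounds the treewidth. Conversely, {f, h, j} is a clique of size 3, and the vertices of any clique must share a bag in every tree decomposition; so some bag has ≥ 3 vertices and tw(G) ≥ 2. Hence tw(G) = 2 exactly.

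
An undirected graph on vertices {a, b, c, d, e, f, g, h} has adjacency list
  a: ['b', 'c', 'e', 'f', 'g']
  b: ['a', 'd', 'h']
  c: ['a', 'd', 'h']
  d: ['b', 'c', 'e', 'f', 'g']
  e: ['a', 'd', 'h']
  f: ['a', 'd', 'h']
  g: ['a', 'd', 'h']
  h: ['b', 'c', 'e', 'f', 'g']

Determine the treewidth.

3

A width-3 tree decomposition is:
Bags: B1 = {a, d, e, h}  B2 = {a, c, d, h}  B3 = {a, d, f, h}  B4 = {a, d, g, h}  B5 = {a, b, d, h}
Tree: B1–B2, B2–B3, B3–B4, B4–B5
Each bag holds 4 vertices, so the decomposition has width 3, which upper-bounds the treewidth. For the lower bound: the 4 vertex sets {e,h}, {a,c}, {d}, {f} are disjoint, each induces a connected subgraph, and every pair is joined by at least one edge of G. Contracting each set to a single vertex therefore yields K_{4} as a minor, and since treewidth is minor-monotone, tw(G) ≥ tw(K_{4}) = 3. Hence tw(G) = 3 exactly.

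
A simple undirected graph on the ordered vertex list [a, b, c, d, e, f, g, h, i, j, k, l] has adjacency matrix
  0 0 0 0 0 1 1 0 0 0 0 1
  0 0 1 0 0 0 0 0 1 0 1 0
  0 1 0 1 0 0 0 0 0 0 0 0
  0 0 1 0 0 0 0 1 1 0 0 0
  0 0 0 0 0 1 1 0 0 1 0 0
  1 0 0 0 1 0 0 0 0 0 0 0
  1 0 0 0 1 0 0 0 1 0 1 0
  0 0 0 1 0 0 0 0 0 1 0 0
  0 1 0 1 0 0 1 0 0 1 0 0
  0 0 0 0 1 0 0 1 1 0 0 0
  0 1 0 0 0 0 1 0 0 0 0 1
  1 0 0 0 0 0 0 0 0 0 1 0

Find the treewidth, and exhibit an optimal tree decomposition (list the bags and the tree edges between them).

Treewidth 3.
One optimal decomposition is:
Bags: B1 = {a, f, k, l}  B2 = {a, f, g, k}  B3 = {e, f, g, k}  B4 = {b, e, g, k}  B5 = {b, e, g, i}  B6 = {b, e, i, j}  B7 = {b, c, i, j}  B8 = {c, d, i, j}  B9 = {c, d, h, j}
Tree: B1–B2, B2–B3, B3–B4, B4–B5, B5–B6, B6–B7, B7–B8, B8–B9

Each bag holds 4 vertices, so the decomposition has width 3, which upper-bounds the treewidth. For the lower bound: the 4 vertex sets {a,f,l}, {k}, {g}, {b,e,i,j} are disjoint, each induces a connected subgraph, and every pair is joined by at least one edge of G. Contracting each set to a single vertex therefore yields K_{4} as a minor, and since treewidth is minor-monotone, tw(G) ≥ tw(K_{4}) = 3. Therefore the treewidth is 3.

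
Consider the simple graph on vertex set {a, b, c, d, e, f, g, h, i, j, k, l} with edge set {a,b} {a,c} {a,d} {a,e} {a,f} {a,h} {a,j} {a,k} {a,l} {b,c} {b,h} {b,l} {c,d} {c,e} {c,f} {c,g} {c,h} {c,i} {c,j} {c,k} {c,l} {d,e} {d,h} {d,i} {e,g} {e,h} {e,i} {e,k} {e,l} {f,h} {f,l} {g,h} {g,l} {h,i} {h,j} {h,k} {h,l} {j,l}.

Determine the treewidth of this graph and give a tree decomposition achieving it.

Treewidth 4.
One optimal decomposition is:
Bags: B1 = {a, c, h, j, l}  B2 = {a, c, f, h, l}  B3 = {a, b, c, h, l}  B4 = {a, c, e, h, l}  B5 = {a, c, e, h, k}  B6 = {c, e, g, h, l}  B7 = {a, c, d, e, h}  B8 = {c, d, e, h, i}
Tree: B1–B2, B2–B3, B2–B4, B4–B5, B4–B6, B5–B7, B7–B8

Each bag holds 5 vertices, so the decomposition has width 4, which upper-bounds the treewidth. Conversely, {c, e, g, h, l} is a clique of size 5, and the vertices of any clique must share a bag in every tree decomposition; so some bag has ≥ 5 vertices and tw(G) ≥ 4. Combining the bounds, tw(G) = 4.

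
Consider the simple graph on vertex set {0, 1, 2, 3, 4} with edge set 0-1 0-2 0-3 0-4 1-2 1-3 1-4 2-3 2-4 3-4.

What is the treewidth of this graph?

4

A width-4 tree decomposition is:
Bags: B1 = {0, 1, 2, 3, 4}
Tree: (single bag)
With just one bag of size 5, the width is 5 − 1 = 4, so tw(G) ≤ 4. Conversely, {0, 1, 2, 3, 4} is a clique of size 5, and the vertices of any clique must share a bag in every tree decomposition; so some bag has ≥ 5 vertices and tw(G) ≥ 4. Hence tw(G) = 4 exactly.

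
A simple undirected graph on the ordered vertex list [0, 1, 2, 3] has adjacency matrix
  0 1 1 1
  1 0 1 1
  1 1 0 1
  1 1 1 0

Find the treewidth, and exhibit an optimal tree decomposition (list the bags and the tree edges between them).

A single bag containing all 4 vertices is trivially a valid decomposition of width 3. On the other hand G contains the 4-clique {0, 1, 2, 3}. A clique must lie in a single bag of any decomposition, so no decomposition can have width below 3. Combining the bounds, tw(G) = 3.

Treewidth 3.
One such decomposition:
Bags: B1 = {0, 1, 2, 3}
Tree: (single bag)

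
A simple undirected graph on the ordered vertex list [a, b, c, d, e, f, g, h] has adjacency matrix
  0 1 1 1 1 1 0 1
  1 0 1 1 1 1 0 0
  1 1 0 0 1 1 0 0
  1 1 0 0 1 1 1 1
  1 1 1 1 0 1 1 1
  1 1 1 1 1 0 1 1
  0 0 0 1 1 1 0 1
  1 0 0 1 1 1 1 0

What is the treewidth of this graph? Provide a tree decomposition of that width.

Each bag holds 5 vertices, so the decomposition has width 4, which upper-bounds the treewidth. On the other hand G contains the 5-clique {d, e, f, g, h}. A clique must lie in a single bag of any decomposition, so no decomposition can have width below 4. Therefore the treewidth is 4.

Treewidth 4.
One optimal decomposition is:
Bags: B1 = {a, d, e, f, h}  B2 = {a, b, d, e, f}  B3 = {d, e, f, g, h}  B4 = {a, b, c, e, f}
Tree: B1–B2, B1–B3, B2–B4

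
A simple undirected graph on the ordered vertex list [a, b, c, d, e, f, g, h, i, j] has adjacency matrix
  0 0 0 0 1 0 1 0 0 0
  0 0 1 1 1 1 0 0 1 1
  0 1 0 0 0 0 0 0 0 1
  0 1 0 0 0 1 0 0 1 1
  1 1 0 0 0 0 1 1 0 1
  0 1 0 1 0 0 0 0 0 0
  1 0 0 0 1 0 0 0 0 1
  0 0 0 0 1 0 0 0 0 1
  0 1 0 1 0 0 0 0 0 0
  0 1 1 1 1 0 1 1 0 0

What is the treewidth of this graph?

A width-2 tree decomposition is:
Bags: B1 = {b, e, j}  B2 = {e, g, j}  B3 = {e, h, j}  B4 = {b, c, j}  B5 = {a, e, g}  B6 = {b, d, j}  B7 = {b, d, f}  B8 = {b, d, i}
Tree: B1–B2, B1–B3, B1–B4, B2–B5, B1–B6, B6–B7, B7–B8
The largest bag has 3 vertices, giving width 2; this decomposition certifies tw(G) ≤ 2. Conversely, {e, g, j} is a clique of size 3, and the vertices of any clique must share a bag in every tree decomposition; so some bag has ≥ 3 vertices and tw(G) ≥ 2. Hence tw(G) = 2 exactly.

2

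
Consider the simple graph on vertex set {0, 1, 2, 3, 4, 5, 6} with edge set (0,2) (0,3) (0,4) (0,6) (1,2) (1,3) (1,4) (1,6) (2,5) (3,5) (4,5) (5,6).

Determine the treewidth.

3

A width-3 tree decomposition is:
Bags: B1 = {0, 1, 3, 5}  B2 = {0, 1, 5, 6}  B3 = {0, 1, 4, 5}  B4 = {0, 1, 2, 5}
Tree: B1–B2, B2–B3, B3–B4
Each bag holds 4 vertices, so the decomposition has width 3, which upper-bounds the treewidth. For the lower bound: the 4 vertex sets {0,3}, {1,6}, {5}, {4} are disjoint, each induces a connected subgraph, and every pair is joined by at least one edge of G. Contracting each set to a single vertex therefore yields K_{4} as a minor, and since treewidth is minor-monotone, tw(G) ≥ tw(K_{4}) = 3. Hence tw(G) = 3 exactly.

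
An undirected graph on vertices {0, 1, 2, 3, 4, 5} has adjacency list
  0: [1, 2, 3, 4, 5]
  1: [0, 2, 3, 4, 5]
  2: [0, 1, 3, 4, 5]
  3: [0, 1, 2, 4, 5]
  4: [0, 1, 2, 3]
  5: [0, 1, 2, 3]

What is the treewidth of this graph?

A width-4 tree decomposition is:
Bags: B1 = {0, 1, 2, 3, 5}  B2 = {0, 1, 2, 3, 4}
Tree: B1–B2
Each bag holds 5 vertices, so the decomposition has width 4, which upper-bounds the treewidth. On the other hand G contains the 5-clique {0, 1, 2, 3, 4}. A clique must lie in a single bag of any decomposition, so no decomposition can have width below 4. Hence tw(G) = 4 exactly.

4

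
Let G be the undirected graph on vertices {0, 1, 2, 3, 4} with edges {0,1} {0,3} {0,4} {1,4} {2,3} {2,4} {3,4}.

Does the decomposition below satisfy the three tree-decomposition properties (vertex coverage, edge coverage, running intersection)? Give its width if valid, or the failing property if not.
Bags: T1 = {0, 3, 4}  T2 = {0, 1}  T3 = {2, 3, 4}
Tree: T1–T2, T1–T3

No — edge (4,1) lies in no bag.

A tree decomposition must satisfy three properties: every vertex lies in some bag; for every edge, both endpoints lie together in some bag; and for every vertex, the bags containing it form a connected subtree. Here edge (4,1) lies in no bag, so the decomposition is invalid.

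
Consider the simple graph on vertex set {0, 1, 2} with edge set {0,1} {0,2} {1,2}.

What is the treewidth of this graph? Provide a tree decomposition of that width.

A single bag containing all 3 vertices is trivially a valid decomposition of width 2. Conversely, {0, 1, 2} is a clique of size 3, and the vertices of any clique must share a bag in every tree decomposition; so some bag has ≥ 3 vertices and tw(G) ≥ 2. Combining the bounds, tw(G) = 2.

Treewidth 2.
Bags: B1 = {0, 1, 2}
Tree: (single bag)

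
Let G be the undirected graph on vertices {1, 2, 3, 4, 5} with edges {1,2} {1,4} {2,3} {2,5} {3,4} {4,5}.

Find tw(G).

A width-2 tree decomposition is:
Bags: B1 = {2, 3, 4}  B2 = {1, 2, 4}  B3 = {2, 4, 5}
Tree: B1–B2, B2–B3
Each bag holds 3 vertices, so the decomposition has width 2, which upper-bounds the treewidth. Since 2–3–4–1–2 is a cycle in G, G is not acyclic. Forests are exactly the graphs of treewidth ≤ 1, so tw(G) ≥ 2. Therefore the treewidth is 2.

2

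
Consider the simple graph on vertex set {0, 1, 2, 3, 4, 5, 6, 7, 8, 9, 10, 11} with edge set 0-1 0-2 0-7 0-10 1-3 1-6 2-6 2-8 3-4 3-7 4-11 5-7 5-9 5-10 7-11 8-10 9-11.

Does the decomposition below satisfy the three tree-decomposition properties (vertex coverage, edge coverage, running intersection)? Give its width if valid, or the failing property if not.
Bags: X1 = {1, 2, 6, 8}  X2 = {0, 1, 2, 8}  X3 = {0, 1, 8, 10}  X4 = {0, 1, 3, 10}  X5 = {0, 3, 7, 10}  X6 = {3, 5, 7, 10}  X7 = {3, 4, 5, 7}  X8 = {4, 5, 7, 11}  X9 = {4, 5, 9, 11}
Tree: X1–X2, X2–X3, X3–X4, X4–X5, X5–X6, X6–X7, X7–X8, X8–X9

Yes; width 3.

Checking the three conditions: (i) the bags cover all of {0, 1, 2, 3, 4, 5, 6, 7, 8, 9, 10, 11}; (ii) for each edge, some bag contains both endpoints; (iii) the bags containing any fixed vertex form a subtree. All hold, so the decomposition is valid with width 4 − 1 = 3.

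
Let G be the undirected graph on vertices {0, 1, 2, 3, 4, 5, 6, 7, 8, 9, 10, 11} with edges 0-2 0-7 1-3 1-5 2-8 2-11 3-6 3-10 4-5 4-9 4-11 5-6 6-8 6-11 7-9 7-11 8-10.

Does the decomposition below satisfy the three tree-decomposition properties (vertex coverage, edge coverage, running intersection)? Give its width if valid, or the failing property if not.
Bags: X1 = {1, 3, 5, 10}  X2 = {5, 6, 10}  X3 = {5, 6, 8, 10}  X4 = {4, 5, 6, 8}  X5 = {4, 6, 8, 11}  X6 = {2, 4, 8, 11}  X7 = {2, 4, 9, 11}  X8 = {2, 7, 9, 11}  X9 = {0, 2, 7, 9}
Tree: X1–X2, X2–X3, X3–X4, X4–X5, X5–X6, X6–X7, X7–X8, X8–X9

No — edge (3,6) lies in no bag.

A tree decomposition must satisfy three properties: every vertex lies in some bag; for every edge, both endpoints lie together in some bag; and for every vertex, the bags containing it form a connected subtree. Here edge (3,6) lies in no bag, so the decomposition is invalid.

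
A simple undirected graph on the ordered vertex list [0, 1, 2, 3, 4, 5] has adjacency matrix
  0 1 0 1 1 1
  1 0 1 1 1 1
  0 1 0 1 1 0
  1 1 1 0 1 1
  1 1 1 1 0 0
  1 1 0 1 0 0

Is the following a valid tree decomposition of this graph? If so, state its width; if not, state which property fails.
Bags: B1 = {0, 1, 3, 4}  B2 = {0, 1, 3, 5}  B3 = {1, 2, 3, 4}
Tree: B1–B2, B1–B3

Yes; width 3.

Vertex coverage: the bags together contain {0, 1, 2, 3, 4, 5}, the full vertex set. Edge coverage: each edge of G has both endpoints in at least one bag. Running intersection: for every vertex, the bags containing it form a connected subtree. All three properties hold, so this is a valid tree decomposition of width max|bag| − 1 = 3, and hence tw(G) ≤ 3.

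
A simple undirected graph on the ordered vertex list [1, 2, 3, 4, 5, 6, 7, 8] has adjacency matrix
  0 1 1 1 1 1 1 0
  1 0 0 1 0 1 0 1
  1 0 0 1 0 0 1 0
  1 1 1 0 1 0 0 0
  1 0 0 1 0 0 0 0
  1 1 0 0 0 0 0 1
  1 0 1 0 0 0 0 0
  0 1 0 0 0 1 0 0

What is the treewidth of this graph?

A width-2 tree decomposition is:
Bags: B1 = {1, 2, 4}  B2 = {1, 3, 4}  B3 = {1, 2, 6}  B4 = {1, 3, 7}  B5 = {2, 6, 8}  B6 = {1, 4, 5}
Tree: B1–B2, B1–B3, B2–B4, B3–B5, B2–B6
The largest bag has 3 vertices, giving width 2; this decomposition certifies tw(G) ≤ 2. On the other hand G contains the 3-clique {2, 6, 8}. A clique must lie in a single bag of any decomposition, so no decomposition can have width below 2. Therefore the treewidth is 2.

2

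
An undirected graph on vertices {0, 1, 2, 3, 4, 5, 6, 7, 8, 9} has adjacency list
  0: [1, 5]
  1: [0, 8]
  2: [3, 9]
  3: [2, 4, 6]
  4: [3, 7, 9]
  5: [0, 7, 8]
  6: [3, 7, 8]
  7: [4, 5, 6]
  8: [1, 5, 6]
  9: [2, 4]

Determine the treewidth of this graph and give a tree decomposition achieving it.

The largest bag has 3 vertices, giving width 2; this decomposition certifies tw(G) ≤ 2. For the lower bound, G contains the cycle 9–2–3–4–9, so G is not a forest; only forests have treewidth ≤ 1, hence tw(G) ≥ 2. The upper and lower bounds meet at 2, so that is the treewidth.

Treewidth 2.
Bags: B1 = {2, 4, 9}  B2 = {2, 3, 4}  B3 = {3, 4, 7}  B4 = {3, 6, 7}  B5 = {5, 6, 7}  B6 = {5, 6, 8}  B7 = {0, 5, 8}  B8 = {0, 1, 8}
Tree: B1–B2, B2–B3, B3–B4, B4–B5, B5–B6, B6–B7, B7–B8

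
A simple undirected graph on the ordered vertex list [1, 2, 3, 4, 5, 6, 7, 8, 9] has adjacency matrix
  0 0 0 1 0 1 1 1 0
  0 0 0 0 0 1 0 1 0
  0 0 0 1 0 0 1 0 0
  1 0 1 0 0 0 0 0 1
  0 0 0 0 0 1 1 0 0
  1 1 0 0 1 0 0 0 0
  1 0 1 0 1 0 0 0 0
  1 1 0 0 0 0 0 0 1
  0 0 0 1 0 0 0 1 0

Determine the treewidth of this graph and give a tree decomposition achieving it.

Each bag holds 4 vertices, so the decomposition has width 3, which upper-bounds the treewidth. For the lower bound: the 4 vertex sets {2,8,9}, {6}, {1}, {3,4,5,7} are disjoint, each induces a connected subgraph, and every pair is joined by at least one edge of G. Contracting each set to a single vertex therefore yields K_{4} as a minor, and since treewidth is minor-monotone, tw(G) ≥ tw(K_{4}) = 3. Combining the bounds, tw(G) = 3.

Treewidth 3.
One such decomposition:
Bags: B1 = {2, 6, 8, 9}  B2 = {1, 6, 8, 9}  B3 = {1, 4, 6, 9}  B4 = {1, 4, 5, 6}  B5 = {1, 4, 5, 7}  B6 = {3, 4, 5, 7}
Tree: B1–B2, B2–B3, B3–B4, B4–B5, B5–B6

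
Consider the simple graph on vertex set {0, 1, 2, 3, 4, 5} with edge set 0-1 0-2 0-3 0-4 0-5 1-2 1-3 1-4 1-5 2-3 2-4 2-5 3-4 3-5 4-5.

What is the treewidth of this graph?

A width-5 tree decomposition is:
Bags: B1 = {0, 1, 2, 3, 4, 5}
Tree: (single bag)
A single bag containing all 6 vertices is trivially a valid decomposition of width 5. Conversely, {0, 1, 2, 3, 4, 5} is a clique of size 6, and the vertices of any clique must share a bag in every tree decomposition; so some bag has ≥ 6 vertices and tw(G) ≥ 5. Combining the bounds, tw(G) = 5.

5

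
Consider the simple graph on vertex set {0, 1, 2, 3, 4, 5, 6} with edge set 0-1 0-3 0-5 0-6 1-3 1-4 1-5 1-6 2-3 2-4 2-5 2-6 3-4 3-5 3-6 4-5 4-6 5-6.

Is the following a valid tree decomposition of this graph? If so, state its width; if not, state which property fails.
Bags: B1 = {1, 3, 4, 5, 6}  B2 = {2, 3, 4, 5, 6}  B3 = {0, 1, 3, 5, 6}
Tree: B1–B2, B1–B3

Yes; width 4.

Checking the three conditions: (i) the bags cover all of {0, 1, 2, 3, 4, 5, 6}; (ii) for each edge, some bag contains both endpoints; (iii) the bags containing any fixed vertex form a subtree. All hold, so the decomposition is valid with width 5 − 1 = 4.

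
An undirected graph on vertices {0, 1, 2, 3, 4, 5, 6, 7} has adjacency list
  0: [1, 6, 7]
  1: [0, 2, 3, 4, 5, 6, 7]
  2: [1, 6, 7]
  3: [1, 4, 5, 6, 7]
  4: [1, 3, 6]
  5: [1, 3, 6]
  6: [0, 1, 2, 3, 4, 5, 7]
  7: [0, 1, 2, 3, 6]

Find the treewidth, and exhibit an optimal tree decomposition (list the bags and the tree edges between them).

Treewidth 3.
One optimal decomposition is:
Bags: B1 = {0, 1, 6, 7}  B2 = {1, 3, 6, 7}  B3 = {1, 3, 4, 6}  B4 = {1, 2, 6, 7}  B5 = {1, 3, 5, 6}
Tree: B1–B2, B2–B3, B2–B4, B2–B5

The largest bag has 4 vertices, giving width 3; this decomposition certifies tw(G) ≤ 3. For the lower bound, the 4 vertices {0, 1, 6, 7} are pairwise adjacent, and any tree decomposition puts a clique entirely inside one bag — forcing width ≥ 3. Combining the bounds, tw(G) = 3.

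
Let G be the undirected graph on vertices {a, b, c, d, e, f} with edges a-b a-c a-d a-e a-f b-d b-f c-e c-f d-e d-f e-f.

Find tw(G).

3

A width-3 tree decomposition is:
Bags: B1 = {a, d, e, f}  B2 = {a, b, d, f}  B3 = {a, c, e, f}
Tree: B1–B2, B1–B3
Each bag holds 4 vertices, so the decomposition has width 3, which upper-bounds the treewidth. For the lower bound, the 4 vertices {a, d, e, f} are pairwise adjacent, and any tree decomposition puts a clique entirely inside one bag — forcing width ≥ 3. The upper and lower bounds meet at 3, so that is the treewidth.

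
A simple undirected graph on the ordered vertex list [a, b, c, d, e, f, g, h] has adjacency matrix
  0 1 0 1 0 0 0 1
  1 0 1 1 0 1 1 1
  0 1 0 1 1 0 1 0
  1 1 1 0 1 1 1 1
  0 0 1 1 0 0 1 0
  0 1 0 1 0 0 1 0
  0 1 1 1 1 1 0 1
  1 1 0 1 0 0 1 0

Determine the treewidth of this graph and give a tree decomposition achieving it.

Treewidth 3.
One optimal decomposition is:
Bags: B1 = {a, b, d, h}  B2 = {b, d, g, h}  B3 = {b, c, d, g}  B4 = {b, d, f, g}  B5 = {c, d, e, g}
Tree: B1–B2, B2–B3, B3–B4, B3–B5

Every bag has size at most 4, so the width is 4 − 1 = 3 and tw(G) ≤ 3. On the other hand G contains the 4-clique {c, d, e, g}. A clique must lie in a single bag of any decomposition, so no decomposition can have width below 3. Therefore the treewidth is 3.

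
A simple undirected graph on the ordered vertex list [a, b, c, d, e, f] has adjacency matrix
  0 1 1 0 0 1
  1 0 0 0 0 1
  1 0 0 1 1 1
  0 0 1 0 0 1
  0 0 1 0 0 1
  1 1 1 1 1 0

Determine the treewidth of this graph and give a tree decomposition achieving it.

Treewidth 2.
One optimal decomposition is:
Bags: B1 = {c, e, f}  B2 = {a, c, f}  B3 = {a, b, f}  B4 = {c, d, f}
Tree: B1–B2, B2–B3, B2–B4

Each bag holds 3 vertices, so the decomposition has width 2, which upper-bounds the treewidth. Conversely, {c, d, f} is a clique of size 3, and the vertices of any clique must share a bag in every tree decomposition; so some bag has ≥ 3 vertices and tw(G) ≥ 2. Combining the bounds, tw(G) = 2.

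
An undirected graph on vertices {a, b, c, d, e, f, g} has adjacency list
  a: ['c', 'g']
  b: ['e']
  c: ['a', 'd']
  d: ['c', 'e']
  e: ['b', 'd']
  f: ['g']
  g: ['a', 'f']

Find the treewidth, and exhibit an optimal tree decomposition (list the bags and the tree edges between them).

Treewidth 1.
Bags: B1 = {f, g}  B2 = {a, g}  B3 = {a, c}  B4 = {c, d}  B5 = {d, e}  B6 = {b, e}
Tree: B1–B2, B2–B3, B3–B4, B4–B5, B5–B6

The largest bag has 2 vertices, giving width 1; this decomposition certifies tw(G) ≤ 1. Any graph with an edge has treewidth ≥ 1, and G has the edge f–g. Hence tw(G) = 1 exactly.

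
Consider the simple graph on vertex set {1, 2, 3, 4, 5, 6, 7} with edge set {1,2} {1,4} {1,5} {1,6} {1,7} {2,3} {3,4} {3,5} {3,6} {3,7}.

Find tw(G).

A width-2 tree decomposition is:
Bags: B1 = {1, 3, 5}  B2 = {1, 2, 3}  B3 = {1, 3, 7}  B4 = {1, 3, 4}  B5 = {1, 3, 6}
Tree: B1–B2, B2–B3, B3–B4, B4–B5
The largest bag has 3 vertices, giving width 2; this decomposition certifies tw(G) ≤ 2. Since 3–5–1–2–3 is a cycle in G, G is not acyclic. Forests are exactly the graphs of treewidth ≤ 1, so tw(G) ≥ 2. Therefore the treewidth is 2.

2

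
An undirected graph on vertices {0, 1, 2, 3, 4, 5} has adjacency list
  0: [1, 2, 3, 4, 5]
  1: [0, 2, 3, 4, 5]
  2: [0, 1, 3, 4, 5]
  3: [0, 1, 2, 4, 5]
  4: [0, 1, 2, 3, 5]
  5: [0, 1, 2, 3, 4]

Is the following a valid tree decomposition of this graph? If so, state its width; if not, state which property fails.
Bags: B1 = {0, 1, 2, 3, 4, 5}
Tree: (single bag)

Yes; width 5.

Every vertex of G appears in some bag (union = {0, 1, 2, 3, 4, 5}); every edge is covered by a bag; and for each vertex v the set of bags containing v is connected in the bag tree. The decomposition is therefore valid. The largest bag has 6 vertices, so the width is 5.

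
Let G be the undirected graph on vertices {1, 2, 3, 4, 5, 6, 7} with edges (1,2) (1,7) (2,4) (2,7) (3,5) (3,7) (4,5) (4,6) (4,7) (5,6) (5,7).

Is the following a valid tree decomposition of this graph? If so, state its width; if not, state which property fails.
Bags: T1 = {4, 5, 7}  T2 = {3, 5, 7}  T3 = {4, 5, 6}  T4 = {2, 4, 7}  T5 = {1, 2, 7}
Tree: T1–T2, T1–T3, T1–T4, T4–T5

Checking the three conditions: (i) the bags cover all of {1, 2, 3, 4, 5, 6, 7}; (ii) for each edge, some bag contains both endpoints; (iii) the bags containing any fixed vertex form a subtree. All hold, so the decomposition is valid with width 3 − 1 = 2.

Yes; width 2.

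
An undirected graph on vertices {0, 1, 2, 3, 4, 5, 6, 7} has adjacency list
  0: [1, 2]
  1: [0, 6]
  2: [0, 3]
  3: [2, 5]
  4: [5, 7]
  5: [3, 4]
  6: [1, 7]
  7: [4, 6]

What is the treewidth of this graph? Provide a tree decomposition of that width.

Treewidth 2.
One optimal decomposition is:
Bags: B1 = {2, 3, 5}  B2 = {2, 4, 5}  B3 = {2, 4, 7}  B4 = {2, 6, 7}  B5 = {1, 2, 6}  B6 = {0, 1, 2}
Tree: B1–B2, B2–B3, B3–B4, B4–B5, B5–B6

Each bag holds 3 vertices, so the decomposition has width 2, which upper-bounds the treewidth. The edges 2–3–5–4–7–6–1–0–2 form a cycle, so G is not a tree and its treewidth is at least 2. The upper and lower bounds meet at 2, so that is the treewidth.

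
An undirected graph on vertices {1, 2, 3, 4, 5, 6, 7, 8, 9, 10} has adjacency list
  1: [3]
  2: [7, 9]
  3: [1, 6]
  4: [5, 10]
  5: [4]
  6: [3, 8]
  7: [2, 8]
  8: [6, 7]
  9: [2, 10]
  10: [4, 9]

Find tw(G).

A width-1 tree decomposition is:
Bags: B1 = {4, 5}  B2 = {4, 10}  B3 = {9, 10}  B4 = {2, 9}  B5 = {2, 7}  B6 = {7, 8}  B7 = {6, 8}  B8 = {3, 6}  B9 = {1, 3}
Tree: B1–B2, B2–B3, B3–B4, B4–B5, B5–B6, B6–B7, B7–B8, B8–B9
Every bag has size at most 2, so the width is 2 − 1 = 1 and tw(G) ≤ 1. G has an edge, so its treewidth is at least 1. Combining the bounds, tw(G) = 1.

1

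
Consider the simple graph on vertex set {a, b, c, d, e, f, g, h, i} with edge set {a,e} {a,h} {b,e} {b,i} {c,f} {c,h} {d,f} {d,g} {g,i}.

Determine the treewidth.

2

A width-2 tree decomposition is:
Bags: B1 = {c, f, h}  B2 = {d, f, h}  B3 = {d, g, h}  B4 = {g, h, i}  B5 = {b, h, i}  B6 = {b, e, h}  B7 = {a, e, h}
Tree: B1–B2, B2–B3, B3–B4, B4–B5, B5–B6, B6–B7
Every bag has size at most 3, so the width is 3 − 1 = 2 and tw(G) ≤ 2. The edges h–c–f–d–g–i–b–e–a–h form a cycle, so G is not a tree and its treewidth is at least 2. Hence tw(G) = 2 exactly.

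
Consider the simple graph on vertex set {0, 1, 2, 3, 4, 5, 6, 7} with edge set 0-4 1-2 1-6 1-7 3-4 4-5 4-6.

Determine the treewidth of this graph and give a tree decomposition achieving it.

Each bag holds 2 vertices, so the decomposition has width 1, which upper-bounds the treewidth. G has an edge, so its treewidth is at least 1. Combining the bounds, tw(G) = 1.

Treewidth 1.
One such decomposition:
Bags: B1 = {1, 6}  B2 = {4, 6}  B3 = {4, 5}  B4 = {0, 4}  B5 = {1, 7}  B6 = {3, 4}  B7 = {1, 2}
Tree: B1–B2, B2–B3, B3–B4, B1–B5, B4–B6, B5–B7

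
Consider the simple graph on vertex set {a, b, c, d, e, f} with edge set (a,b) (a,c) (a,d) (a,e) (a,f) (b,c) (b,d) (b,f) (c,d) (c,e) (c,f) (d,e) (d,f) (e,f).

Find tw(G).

4

A width-4 tree decomposition is:
Bags: B1 = {a, b, c, d, f}  B2 = {a, c, d, e, f}
Tree: B1–B2
Each bag holds 5 vertices, so the decomposition has width 4, which upper-bounds the treewidth. Conversely, {a, c, d, e, f} is a clique of size 5, and the vertices of any clique must share a bag in every tree decomposition; so some bag has ≥ 5 vertices and tw(G) ≥ 4. The upper and lower bounds meet at 4, so that is the treewidth.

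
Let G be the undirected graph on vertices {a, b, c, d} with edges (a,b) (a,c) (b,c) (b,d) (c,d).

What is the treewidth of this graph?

2

A width-2 tree decomposition is:
Bags: B1 = {b, c, d}  B2 = {a, b, c}
Tree: B1–B2
The largest bag has 3 vertices, giving width 2; this decomposition certifies tw(G) ≤ 2. On the other hand G contains the 3-clique {b, c, d}. A clique must lie in a single bag of any decomposition, so no decomposition can have width below 2. Hence tw(G) = 2 exactly.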